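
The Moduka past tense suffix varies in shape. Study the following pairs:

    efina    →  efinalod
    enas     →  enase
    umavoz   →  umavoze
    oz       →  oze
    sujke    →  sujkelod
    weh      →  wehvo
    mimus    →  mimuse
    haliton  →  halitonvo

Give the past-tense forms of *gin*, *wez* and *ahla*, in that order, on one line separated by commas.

ginvo, weze, ahlalod

The alternation tracks the final sound of the stem — -e when the stem ends in a sibilant (*enas*, *umavoz*, *oz*, *mimus*); -vo when the stem ends in a non-sibilant consonant (*weh*, *haliton*); -lod when the stem ends in a vowel (*efina*, *sujke*).
Since the final sound of *gin* is /n/ (a non-sibilant consonant), it takes -vo, giving *ginvo*.
The final sound of *wez* is /z/, which is a sibilant, so the suffix is -e, giving *weze*.
The final sound of *ahla* is /a/, which is a vowel, so the suffix is -lod, giving *ahlalod*.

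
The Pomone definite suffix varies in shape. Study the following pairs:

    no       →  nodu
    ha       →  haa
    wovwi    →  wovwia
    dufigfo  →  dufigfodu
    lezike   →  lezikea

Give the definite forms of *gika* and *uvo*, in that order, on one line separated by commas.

The pattern is rounding harmony: -du when the last vowel of the stem is a rounded vowel (*no*, *dufigfo*); -a when the last vowel of the stem is an unrounded vowel (*ha*, *wovwi*, *lezike*).
Since the last vowel of *gika* is /a/ (an unrounded vowel), it takes -a, giving *gikaa*.
Since the last vowel of *uvo* is /o/ (a rounded vowel), it takes -du, giving *uvodu*.

gikaa, uvodu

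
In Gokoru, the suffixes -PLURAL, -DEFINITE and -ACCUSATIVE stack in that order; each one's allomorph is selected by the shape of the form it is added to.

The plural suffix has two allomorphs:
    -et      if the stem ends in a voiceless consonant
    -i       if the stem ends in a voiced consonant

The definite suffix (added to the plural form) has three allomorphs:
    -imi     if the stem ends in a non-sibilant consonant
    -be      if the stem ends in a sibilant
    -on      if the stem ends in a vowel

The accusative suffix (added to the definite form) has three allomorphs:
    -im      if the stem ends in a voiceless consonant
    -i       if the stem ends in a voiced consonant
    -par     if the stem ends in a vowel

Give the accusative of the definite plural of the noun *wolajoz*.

wolajozioni

Since the final consonant of *wolajoz* is /z/ (voiced), it takes -i, giving *wolajozi*.
The final sound of the plural form *wolajozi* is /i/, which is a vowel, so the definite suffix is -on, giving *wolajozion*.
The definite form *wolajozion*: final sound = /n/, a voiced consonant → -i → *wolajozioni*.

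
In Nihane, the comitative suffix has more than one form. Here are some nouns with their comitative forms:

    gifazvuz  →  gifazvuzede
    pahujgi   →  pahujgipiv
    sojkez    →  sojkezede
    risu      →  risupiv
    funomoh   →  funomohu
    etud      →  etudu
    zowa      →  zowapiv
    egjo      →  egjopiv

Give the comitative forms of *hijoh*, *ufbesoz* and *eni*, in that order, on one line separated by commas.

The pattern is sibilance of the final sound: -ede when the stem ends in a sibilant (*gifazvuz*, *sojkez*); -u when the stem ends in a non-sibilant consonant (*funomoh*, *etud*); -piv when the stem ends in a vowel (*pahujgi*, *risu*, *zowa*, *egjo*).
Since the final sound of *hijoh* is /h/ (a non-sibilant consonant), it takes -u, giving *hijohu*.
*ufbesoz*: final sound = /z/, a sibilant → -ede → *ufbesozede*.
Since the final sound of *eni* is /i/ (a vowel), it takes -piv, giving *enipiv*.

hijohu, ufbesozede, enipiv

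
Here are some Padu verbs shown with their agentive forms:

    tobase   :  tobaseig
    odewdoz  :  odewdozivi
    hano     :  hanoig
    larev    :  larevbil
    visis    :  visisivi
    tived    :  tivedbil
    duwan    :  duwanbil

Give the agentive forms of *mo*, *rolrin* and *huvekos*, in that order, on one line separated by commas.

moig, rolrinbil, huvekosivi

The alternation tracks the final sound of the stem — -ivi when the stem ends in a sibilant (*odewdoz*, *visis*); -bil when the stem ends in a non-sibilant consonant (*larev*, *tived*, *duwan*); -ig when the stem ends in a vowel (*tobase*, *hano*).
Since the final sound of *mo* is /o/ (a vowel), it takes -ig, giving *moig*.
*rolrin*: final sound = /n/, a non-sibilant consonant → -bil → *rolrinbil*.
The final sound of *huvekos* is /s/, which is a sibilant, so the suffix is -ivi, giving *huvekosivi*.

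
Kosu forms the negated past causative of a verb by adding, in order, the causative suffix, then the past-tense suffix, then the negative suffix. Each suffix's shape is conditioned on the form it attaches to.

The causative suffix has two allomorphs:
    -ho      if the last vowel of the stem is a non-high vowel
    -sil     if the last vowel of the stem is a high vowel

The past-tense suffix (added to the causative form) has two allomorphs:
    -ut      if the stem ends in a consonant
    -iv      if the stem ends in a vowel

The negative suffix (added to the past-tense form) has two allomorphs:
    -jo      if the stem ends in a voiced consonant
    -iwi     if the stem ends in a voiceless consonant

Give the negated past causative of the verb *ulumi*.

ulumisilutiwi

Since the last vowel of *ulumi* is /i/ (a high vowel), it takes -sil, giving *ulumisil*.
The causative form *ulumisil* — final sound /l/ (a consonant) → -ut → *ulumisilut*.
The past-tense form *ulumisilut*: final consonant = /t/, voiceless → -iwi → *ulumisilutiwi*.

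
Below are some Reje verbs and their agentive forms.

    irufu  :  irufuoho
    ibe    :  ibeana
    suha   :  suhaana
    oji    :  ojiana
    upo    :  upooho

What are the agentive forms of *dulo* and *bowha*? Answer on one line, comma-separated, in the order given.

The alternation tracks the last vowel of the stem — -oho when the last vowel of the stem is a rounded vowel (*irufu*, *upo*); -ana when the last vowel of the stem is an unrounded vowel (*ibe*, *suha*, *oji*).
*dulo* — last vowel /o/ (a rounded vowel) → -oho → *dulooho*.
Since the last vowel of *bowha* is /a/ (an unrounded vowel), it takes -ana, giving *bowhaana*.

dulooho, bowhaana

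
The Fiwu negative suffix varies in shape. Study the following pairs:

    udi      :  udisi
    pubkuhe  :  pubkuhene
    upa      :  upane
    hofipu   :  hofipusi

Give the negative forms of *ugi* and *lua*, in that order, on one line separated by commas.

ugisi, luane

Looking at the last vowel of each stem: -si when the last vowel of the stem is a high vowel (*udi*, *hofipu*); -ne when the last vowel of the stem is a non-high vowel (*pubkuhe*, *upa*).
*ugi* — last vowel /i/ (a high vowel) → -si → *ugisi*.
*lua* — last vowel /a/ (a non-high vowel) → -ne → *luane*.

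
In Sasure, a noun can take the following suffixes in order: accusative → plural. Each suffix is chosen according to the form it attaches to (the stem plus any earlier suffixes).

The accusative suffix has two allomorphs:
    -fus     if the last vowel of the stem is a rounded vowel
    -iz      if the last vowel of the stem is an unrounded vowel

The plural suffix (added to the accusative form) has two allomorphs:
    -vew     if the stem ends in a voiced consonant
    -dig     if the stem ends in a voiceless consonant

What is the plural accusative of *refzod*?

Since the last vowel of *refzod* is /o/ (a rounded vowel), it takes -fus, giving *refzodfus*.
The accusative form *refzodfus* — final consonant /s/ (voiceless) → -dig → *refzodfusdig*.

refzodfusdig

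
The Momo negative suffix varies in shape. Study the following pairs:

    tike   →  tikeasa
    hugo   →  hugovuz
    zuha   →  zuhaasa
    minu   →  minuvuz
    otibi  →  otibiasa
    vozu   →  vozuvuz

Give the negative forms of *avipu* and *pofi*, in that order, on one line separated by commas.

avipuvuz, pofiasa

The suffix is conditioned by the last vowel: -vuz when the last vowel of the stem is a rounded vowel (*hugo*, *minu*, *vozu*); -asa when the last vowel of the stem is an unrounded vowel (*tike*, *zuha*, *otibi*).
Since the last vowel of *avipu* is /u/ (a rounded vowel), it takes -vuz, giving *avipuvuz*.
*pofi* — last vowel /i/ (an unrounded vowel) → -asa → *pofiasa*.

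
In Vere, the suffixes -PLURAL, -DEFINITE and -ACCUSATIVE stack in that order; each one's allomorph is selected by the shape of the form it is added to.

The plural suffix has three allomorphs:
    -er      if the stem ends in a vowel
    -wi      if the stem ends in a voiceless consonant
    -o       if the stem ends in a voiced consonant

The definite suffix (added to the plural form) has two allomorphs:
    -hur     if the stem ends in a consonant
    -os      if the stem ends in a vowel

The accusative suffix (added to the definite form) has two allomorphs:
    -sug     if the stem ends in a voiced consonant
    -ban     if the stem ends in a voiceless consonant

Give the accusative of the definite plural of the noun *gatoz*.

gatozoosban

*gatoz*: final sound = /z/, a voiced consonant → -o → *gatozo*.
The plural form *gatozo* — final sound /o/ (a vowel) → -os → *gatozoos*.
The definite form *gatozoos* — final consonant /s/ (voiceless) → -ban → *gatozoosban*.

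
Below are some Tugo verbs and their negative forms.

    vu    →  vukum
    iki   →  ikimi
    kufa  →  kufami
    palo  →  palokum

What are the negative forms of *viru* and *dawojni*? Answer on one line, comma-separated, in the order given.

The pattern is rounding harmony: -kum when the last vowel of the stem is a rounded vowel (*vu*, *palo*); -mi when the last vowel of the stem is an unrounded vowel (*iki*, *kufa*).
Since the last vowel of *viru* is /u/ (a rounded vowel), it takes -kum, giving *virukum*.
Since the last vowel of *dawojni* is /i/ (an unrounded vowel), it takes -mi, giving *dawojnimi*.

virukum, dawojnimi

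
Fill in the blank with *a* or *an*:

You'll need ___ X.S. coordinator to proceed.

an

The indefinite article is chosen by the initial *sound* of the following word, not its spelling.
The initialism *X.S.* is read letter by letter; the first letter, X, is pronounced /ɛks/, which begins with a vowel sound.
So the article is *an*: You'll need an X.S. coordinator to proceed.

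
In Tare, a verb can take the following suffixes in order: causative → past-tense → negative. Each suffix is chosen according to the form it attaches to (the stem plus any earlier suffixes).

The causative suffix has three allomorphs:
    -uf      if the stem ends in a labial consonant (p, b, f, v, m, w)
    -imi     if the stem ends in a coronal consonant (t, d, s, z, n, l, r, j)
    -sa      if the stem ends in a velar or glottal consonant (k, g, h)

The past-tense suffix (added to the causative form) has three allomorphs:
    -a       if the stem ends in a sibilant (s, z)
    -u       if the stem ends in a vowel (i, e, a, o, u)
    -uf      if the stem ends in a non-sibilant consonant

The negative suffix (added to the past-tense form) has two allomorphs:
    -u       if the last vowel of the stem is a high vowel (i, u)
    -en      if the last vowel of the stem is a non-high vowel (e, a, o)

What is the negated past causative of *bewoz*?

bewozimiuu

Since the final consonant of *bewoz* is /z/ (coronal), it takes -imi, giving *bewozimi*.
The final sound of the causative form *bewozimi* is /i/, which is a vowel, so the past-tense suffix is -u, giving *bewozimiu*.
The past-tense form *bewozimiu*: last vowel = /u/, a high vowel → -u → *bewozimiuu*.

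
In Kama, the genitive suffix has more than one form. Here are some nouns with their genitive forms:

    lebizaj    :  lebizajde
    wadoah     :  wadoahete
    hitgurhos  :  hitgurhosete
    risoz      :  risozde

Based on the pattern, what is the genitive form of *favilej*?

favilejde

Looking at the final consonant of each stem: -ete when the stem ends in a voiceless consonant (*wadoah*, *hitgurhos*); -de when the stem ends in a voiced consonant (*lebizaj*, *risoz*).
Since the final consonant of *favilej* is /j/ (voiced), it takes -de, giving *favilejde*.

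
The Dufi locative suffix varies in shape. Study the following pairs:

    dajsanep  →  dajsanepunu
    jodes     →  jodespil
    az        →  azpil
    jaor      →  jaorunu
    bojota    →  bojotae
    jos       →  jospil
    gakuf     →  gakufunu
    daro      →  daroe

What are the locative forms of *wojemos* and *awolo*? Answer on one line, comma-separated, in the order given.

The alternation tracks the final sound of the stem — -pil when the stem ends in a sibilant (*jodes*, *az*, *jos*); -unu when the stem ends in a non-sibilant consonant (*dajsanep*, *jaor*, *gakuf*); -e when the stem ends in a vowel (*bojota*, *daro*).
The final sound of *wojemos* is /s/, which is a sibilant, so the suffix is -pil, giving *wojemospil*.
*awolo*: final sound = /o/, a vowel → -e → *awoloe*.

wojemospil, awoloe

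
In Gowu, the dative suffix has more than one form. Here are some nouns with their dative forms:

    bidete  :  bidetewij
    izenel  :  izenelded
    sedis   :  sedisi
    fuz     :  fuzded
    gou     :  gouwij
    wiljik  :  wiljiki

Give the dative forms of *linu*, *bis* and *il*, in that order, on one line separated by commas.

The suffix is conditioned by the final sound: -i when the stem ends in a voiceless consonant (*sedis*, *wiljik*); -ded when the stem ends in a voiced consonant (*izenel*, *fuz*); -wij when the stem ends in a vowel (*bidete*, *gou*).
*linu*: final sound = /u/, a vowel → -wij → *linuwij*.
The final sound of *bis* is /s/, which is a voiceless consonant, so the suffix is -i, giving *bisi*.
*il* — final sound /l/ (a voiced consonant) → -ded → *ilded*.

linuwij, bisi, ilded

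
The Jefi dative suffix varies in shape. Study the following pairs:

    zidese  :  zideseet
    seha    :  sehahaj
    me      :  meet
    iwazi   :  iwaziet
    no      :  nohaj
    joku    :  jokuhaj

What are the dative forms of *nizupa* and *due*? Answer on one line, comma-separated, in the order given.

The pattern is front/back vowel harmony: -et when the last vowel of the stem is a front vowel (*zidese*, *me*, *iwazi*); -haj when the last vowel of the stem is a back vowel (*seha*, *no*, *joku*).
Since the last vowel of *nizupa* is /a/ (a back vowel), it takes -haj, giving *nizupahaj*.
The last vowel of *due* is /e/, which is a front vowel, so the suffix is -et, giving *dueet*.

nizupahaj, dueet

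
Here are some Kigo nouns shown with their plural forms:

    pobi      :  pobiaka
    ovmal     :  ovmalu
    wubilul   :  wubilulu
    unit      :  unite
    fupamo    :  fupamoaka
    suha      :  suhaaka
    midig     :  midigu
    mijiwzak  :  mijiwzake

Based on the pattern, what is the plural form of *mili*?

miliaka

The pattern is voicing of the final sound: -e when the stem ends in a voiceless consonant (*unit*, *mijiwzak*); -u when the stem ends in a voiced consonant (*ovmal*, *wubilul*, *midig*); -aka when the stem ends in a vowel (*pobi*, *fupamo*, *suha*).
Since the final sound of *mili* is /i/ (a vowel), it takes -aka, giving *miliaka*.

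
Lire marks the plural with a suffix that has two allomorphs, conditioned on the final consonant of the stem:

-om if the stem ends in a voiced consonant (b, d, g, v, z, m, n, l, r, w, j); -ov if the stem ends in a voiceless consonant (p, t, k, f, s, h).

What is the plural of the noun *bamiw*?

The final consonant of *bamiw* is /w/, which is voiced, so the suffix is -om, giving *bamiwom*.

bamiwom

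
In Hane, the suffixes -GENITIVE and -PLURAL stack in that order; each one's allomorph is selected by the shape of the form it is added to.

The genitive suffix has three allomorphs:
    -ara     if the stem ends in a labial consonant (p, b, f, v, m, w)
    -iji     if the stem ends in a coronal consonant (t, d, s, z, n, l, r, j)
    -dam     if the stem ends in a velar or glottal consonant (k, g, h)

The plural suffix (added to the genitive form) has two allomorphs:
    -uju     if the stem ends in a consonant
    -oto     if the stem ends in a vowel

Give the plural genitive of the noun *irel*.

irelijioto

*irel*: final consonant = /l/, coronal → -iji → *ireliji*.
Since the final sound of the genitive form *ireliji* is /i/ (a vowel), it takes -oto, giving *irelijioto*.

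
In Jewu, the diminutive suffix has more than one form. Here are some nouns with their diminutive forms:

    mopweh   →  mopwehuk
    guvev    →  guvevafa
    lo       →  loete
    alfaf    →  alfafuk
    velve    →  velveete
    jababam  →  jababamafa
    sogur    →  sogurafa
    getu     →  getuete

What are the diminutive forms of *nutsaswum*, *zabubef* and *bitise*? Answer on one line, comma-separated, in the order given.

nutsaswumafa, zabubefuk, bitiseete

The pattern is voicing of the final sound: -uk when the stem ends in a voiceless consonant (*mopweh*, *alfaf*); -afa when the stem ends in a voiced consonant (*guvev*, *jababam*, *sogur*); -ete when the stem ends in a vowel (*lo*, *velve*, *getu*).
*nutsaswum* — final sound /m/ (a voiced consonant) → -afa → *nutsaswumafa*.
Since the final sound of *zabubef* is /f/ (a voiceless consonant), it takes -uk, giving *zabubefuk*.
*bitise* — final sound /e/ (a vowel) → -ete → *bitiseete*.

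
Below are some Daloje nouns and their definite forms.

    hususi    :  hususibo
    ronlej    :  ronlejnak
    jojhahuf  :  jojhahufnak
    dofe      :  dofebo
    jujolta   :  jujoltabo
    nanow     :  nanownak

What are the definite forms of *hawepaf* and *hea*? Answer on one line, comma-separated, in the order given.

The suffix is conditioned by the final sound: -nak when the stem ends in a consonant (*ronlej*, *jojhahuf*, *nanow*); -bo when the stem ends in a vowel (*hususi*, *dofe*, *jujolta*).
Since the final sound of *hawepaf* is /f/ (a consonant), it takes -nak, giving *hawepafnak*.
*hea* — final sound /a/ (a vowel) → -bo → *heabo*.

hawepafnak, heabo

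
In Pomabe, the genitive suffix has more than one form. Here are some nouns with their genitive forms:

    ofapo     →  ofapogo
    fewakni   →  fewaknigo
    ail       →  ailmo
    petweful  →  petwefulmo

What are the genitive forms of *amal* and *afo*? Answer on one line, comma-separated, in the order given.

The pattern is consonant vs. vowel: -mo when the stem ends in a consonant (*ail*, *petweful*); -go when the stem ends in a vowel (*ofapo*, *fewakni*).
The final sound of *amal* is /l/, which is a consonant, so the suffix is -mo, giving *amalmo*.
*afo* — final sound /o/ (a vowel) → -go → *afogo*.

amalmo, afogo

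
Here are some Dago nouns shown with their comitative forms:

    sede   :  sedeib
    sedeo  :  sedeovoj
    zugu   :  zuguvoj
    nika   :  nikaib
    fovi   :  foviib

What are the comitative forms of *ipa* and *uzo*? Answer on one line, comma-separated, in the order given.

ipaib, uzovoj

Looking at the last vowel of each stem: -voj when the last vowel of the stem is a rounded vowel (*sedeo*, *zugu*); -ib when the last vowel of the stem is an unrounded vowel (*sede*, *nika*, *fovi*).
Since the last vowel of *ipa* is /a/ (an unrounded vowel), it takes -ib, giving *ipaib*.
Since the last vowel of *uzo* is /o/ (a rounded vowel), it takes -voj, giving *uzovoj*.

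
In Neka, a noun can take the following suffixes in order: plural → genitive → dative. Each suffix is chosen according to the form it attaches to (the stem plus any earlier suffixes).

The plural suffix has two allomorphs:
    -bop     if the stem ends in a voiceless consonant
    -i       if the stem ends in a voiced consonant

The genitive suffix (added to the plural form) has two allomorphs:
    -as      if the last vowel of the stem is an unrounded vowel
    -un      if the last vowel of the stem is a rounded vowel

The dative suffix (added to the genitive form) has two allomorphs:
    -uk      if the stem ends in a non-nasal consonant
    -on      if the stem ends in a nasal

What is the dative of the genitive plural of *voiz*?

voiziasuk

The final consonant of *voiz* is /z/, which is voiced, so the plural suffix is -i, giving *voizi*.
The last vowel of the plural form *voizi* is /i/, which is an unrounded vowel, so the genitive suffix is -as, giving *voizias*.
The final consonant of the genitive form *voizias* is /s/, which is non-nasal, so the dative suffix is -uk, giving *voiziasuk*.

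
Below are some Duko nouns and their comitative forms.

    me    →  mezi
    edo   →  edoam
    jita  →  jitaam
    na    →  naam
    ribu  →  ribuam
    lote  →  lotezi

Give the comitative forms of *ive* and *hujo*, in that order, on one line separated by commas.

The pattern is front/back vowel harmony: -zi when the last vowel of the stem is a front vowel (*me*, *lote*); -am when the last vowel of the stem is a back vowel (*edo*, *jita*, *na*, *ribu*).
The last vowel of *ive* is /e/, which is a front vowel, so the suffix is -zi, giving *ivezi*.
*hujo* — last vowel /o/ (a back vowel) → -am → *hujoam*.

ivezi, hujoam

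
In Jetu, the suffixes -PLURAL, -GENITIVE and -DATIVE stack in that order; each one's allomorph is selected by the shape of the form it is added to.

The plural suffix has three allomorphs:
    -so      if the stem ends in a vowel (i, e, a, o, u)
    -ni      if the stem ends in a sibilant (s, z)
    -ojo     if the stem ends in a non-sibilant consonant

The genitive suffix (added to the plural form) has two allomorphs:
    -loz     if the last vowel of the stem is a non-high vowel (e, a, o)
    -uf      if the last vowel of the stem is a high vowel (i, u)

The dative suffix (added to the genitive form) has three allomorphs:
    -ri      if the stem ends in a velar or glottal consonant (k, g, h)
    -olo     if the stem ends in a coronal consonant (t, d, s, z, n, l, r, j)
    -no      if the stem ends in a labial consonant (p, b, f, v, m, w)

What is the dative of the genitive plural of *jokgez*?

jokgezniufno

*jokgez* — final sound /z/ (a sibilant) → -ni → *jokgezni*.
The plural form *jokgezni*: last vowel = /i/, a high vowel → -uf → *jokgezniuf*.
The final consonant of the genitive form *jokgezniuf* is /f/, which is labial, so the dative suffix is -no, giving *jokgezniufno*.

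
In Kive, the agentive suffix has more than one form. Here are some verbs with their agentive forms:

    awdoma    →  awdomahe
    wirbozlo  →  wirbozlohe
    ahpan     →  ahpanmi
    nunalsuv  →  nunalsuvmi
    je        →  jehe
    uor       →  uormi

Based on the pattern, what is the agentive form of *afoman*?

afomanmi

The alternation tracks the final sound of the stem — -mi when the stem ends in a consonant (*ahpan*, *nunalsuv*, *uor*); -he when the stem ends in a vowel (*awdoma*, *wirbozlo*, *je*).
*afoman* — final sound /n/ (a consonant) → -mi → *afomanmi*.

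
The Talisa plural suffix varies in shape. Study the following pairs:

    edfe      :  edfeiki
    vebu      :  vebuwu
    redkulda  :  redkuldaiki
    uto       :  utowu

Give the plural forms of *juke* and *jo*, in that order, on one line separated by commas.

jukeiki, jowu

The suffix is conditioned by the last vowel: -wu when the last vowel of the stem is a rounded vowel (*vebu*, *uto*); -iki when the last vowel of the stem is an unrounded vowel (*edfe*, *redkulda*).
*juke* — last vowel /e/ (an unrounded vowel) → -iki → *jukeiki*.
The last vowel of *jo* is /o/, which is a rounded vowel, so the suffix is -wu, giving *jowu*.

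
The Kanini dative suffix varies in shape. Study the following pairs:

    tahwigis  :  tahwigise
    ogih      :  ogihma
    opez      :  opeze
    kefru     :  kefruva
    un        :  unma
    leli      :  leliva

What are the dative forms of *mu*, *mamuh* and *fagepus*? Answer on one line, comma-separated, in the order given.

The alternation tracks the final sound of the stem — -e when the stem ends in a sibilant (*tahwigis*, *opez*); -ma when the stem ends in a non-sibilant consonant (*ogih*, *un*); -va when the stem ends in a vowel (*kefru*, *leli*).
Since the final sound of *mu* is /u/ (a vowel), it takes -va, giving *muva*.
*mamuh*: final sound = /h/, a non-sibilant consonant → -ma → *mamuhma*.
*fagepus* — final sound /s/ (a sibilant) → -e → *fagepuse*.

muva, mamuhma, fagepuse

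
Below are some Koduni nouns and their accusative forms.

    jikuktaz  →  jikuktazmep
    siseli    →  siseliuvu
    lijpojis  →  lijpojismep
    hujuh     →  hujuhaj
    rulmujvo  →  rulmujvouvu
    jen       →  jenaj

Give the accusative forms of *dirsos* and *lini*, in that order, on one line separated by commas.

The suffix is conditioned by the final sound: -mep when the stem ends in a sibilant (*jikuktaz*, *lijpojis*); -aj when the stem ends in a non-sibilant consonant (*hujuh*, *jen*); -uvu when the stem ends in a vowel (*siseli*, *rulmujvo*).
*dirsos* — final sound /s/ (a sibilant) → -mep → *dirsosmep*.
*lini* — final sound /i/ (a vowel) → -uvu → *liniuvu*.

dirsosmep, liniuvu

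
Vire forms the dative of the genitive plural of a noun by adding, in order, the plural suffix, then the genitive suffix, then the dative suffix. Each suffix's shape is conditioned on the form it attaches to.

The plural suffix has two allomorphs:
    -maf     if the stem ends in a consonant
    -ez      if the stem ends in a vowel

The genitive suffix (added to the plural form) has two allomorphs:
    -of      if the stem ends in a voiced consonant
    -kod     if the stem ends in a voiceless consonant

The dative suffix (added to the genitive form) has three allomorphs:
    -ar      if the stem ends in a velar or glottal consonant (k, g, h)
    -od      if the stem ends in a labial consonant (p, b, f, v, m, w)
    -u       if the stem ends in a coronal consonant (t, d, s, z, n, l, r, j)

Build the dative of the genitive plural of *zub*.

Since the final sound of *zub* is /b/ (a consonant), it takes -maf, giving *zubmaf*.
The plural form *zubmaf* — final consonant /f/ (voiceless) → -kod → *zubmafkod*.
Since the final consonant of the genitive form *zubmafkod* is /d/ (coronal), it takes -u, giving *zubmafkodu*.

zubmafkodu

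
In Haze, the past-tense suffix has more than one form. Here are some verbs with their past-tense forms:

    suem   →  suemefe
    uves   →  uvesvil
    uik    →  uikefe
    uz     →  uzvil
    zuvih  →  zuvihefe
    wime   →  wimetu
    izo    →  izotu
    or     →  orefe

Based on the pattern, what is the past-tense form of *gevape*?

gevapetu

The alternation tracks the final sound of the stem — -vil when the stem ends in a sibilant (*uves*, *uz*); -efe when the stem ends in a non-sibilant consonant (*suem*, *uik*, *zuvih*, *or*); -tu when the stem ends in a vowel (*wime*, *izo*).
The final sound of *gevape* is /e/, which is a vowel, so the suffix is -tu, giving *gevapetu*.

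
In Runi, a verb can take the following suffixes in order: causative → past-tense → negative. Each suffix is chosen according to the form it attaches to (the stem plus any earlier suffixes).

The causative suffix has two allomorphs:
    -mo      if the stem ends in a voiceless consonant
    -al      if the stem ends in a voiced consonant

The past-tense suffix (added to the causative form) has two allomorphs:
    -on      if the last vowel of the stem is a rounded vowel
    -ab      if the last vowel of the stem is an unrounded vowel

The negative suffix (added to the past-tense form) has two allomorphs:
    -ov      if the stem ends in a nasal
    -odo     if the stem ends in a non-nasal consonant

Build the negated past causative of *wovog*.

The final consonant of *wovog* is /g/, which is voiced, so the causative suffix is -al, giving *wovogal*.
The last vowel of the causative form *wovogal* is /a/, which is an unrounded vowel, so the past-tense suffix is -ab, giving *wovogalab*.
Since the final consonant of the past-tense form *wovogalab* is /b/ (non-nasal), it takes -odo, giving *wovogalabodo*.

wovogalabodo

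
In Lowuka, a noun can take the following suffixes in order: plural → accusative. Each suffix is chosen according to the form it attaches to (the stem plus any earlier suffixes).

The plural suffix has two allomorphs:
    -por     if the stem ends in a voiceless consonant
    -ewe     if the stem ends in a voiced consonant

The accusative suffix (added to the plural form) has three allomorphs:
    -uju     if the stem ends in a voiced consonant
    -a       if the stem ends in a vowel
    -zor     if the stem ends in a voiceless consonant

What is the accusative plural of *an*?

anewea

The final consonant of *an* is /n/, which is voiced, so the plural suffix is -ewe, giving *anewe*.
The plural form *anewe*: final sound = /e/, a vowel → -a → *anewea*.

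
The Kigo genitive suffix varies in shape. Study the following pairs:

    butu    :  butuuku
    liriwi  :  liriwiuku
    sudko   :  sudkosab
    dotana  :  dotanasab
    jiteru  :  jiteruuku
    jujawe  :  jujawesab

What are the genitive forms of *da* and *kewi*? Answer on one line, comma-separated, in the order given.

The alternation tracks the last vowel of the stem — -uku when the last vowel of the stem is a high vowel (*butu*, *liriwi*, *jiteru*); -sab when the last vowel of the stem is a non-high vowel (*sudko*, *dotana*, *jujawe*).
*da*: last vowel = /a/, a non-high vowel → -sab → *dasab*.
*kewi* — last vowel /i/ (a high vowel) → -uku → *kewiuku*.

dasab, kewiuku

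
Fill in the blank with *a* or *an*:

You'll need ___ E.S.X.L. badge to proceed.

The indefinite article is chosen by the initial *sound* of the following word, not its spelling.
The initialism *E.S.X.L.* is read letter by letter; the first letter, E, is pronounced /iː/, which begins with a vowel sound.
So the article is *an*: You'll need an E.S.X.L. badge to proceed.

an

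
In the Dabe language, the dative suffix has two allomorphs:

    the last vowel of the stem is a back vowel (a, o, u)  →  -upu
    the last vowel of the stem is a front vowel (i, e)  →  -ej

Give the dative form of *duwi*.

The last vowel of *duwi* is /i/, which is a front vowel, so the suffix is -ej, giving *duwiej*.

duwiej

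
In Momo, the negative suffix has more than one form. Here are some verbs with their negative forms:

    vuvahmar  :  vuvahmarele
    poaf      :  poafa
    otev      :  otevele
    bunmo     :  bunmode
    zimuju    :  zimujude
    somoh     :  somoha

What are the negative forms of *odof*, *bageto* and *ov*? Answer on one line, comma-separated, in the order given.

The suffix is conditioned by the final sound: -a when the stem ends in a voiceless consonant (*poaf*, *somoh*); -ele when the stem ends in a voiced consonant (*vuvahmar*, *otev*); -de when the stem ends in a vowel (*bunmo*, *zimuju*).
*odof*: final sound = /f/, a voiceless consonant → -a → *odofa*.
*bageto*: final sound = /o/, a vowel → -de → *bagetode*.
*ov*: final sound = /v/, a voiced consonant → -ele → *ovele*.

odofa, bagetode, ovele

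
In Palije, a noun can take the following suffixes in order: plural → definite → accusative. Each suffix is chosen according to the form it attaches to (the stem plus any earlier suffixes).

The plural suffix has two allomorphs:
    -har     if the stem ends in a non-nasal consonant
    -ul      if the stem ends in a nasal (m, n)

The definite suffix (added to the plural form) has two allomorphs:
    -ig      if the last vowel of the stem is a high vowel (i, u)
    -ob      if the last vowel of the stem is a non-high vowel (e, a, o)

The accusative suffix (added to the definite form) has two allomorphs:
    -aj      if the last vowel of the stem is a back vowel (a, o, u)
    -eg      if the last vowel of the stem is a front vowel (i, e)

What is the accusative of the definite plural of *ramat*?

*ramat* — final consonant /t/ (non-nasal) → -har → *ramathar*.
Since the last vowel of the plural form *ramathar* is /a/ (a non-high vowel), it takes -ob, giving *ramatharob*.
The definite form *ramatharob* — last vowel /o/ (a back vowel) → -aj → *ramatharobaj*.

ramatharobaj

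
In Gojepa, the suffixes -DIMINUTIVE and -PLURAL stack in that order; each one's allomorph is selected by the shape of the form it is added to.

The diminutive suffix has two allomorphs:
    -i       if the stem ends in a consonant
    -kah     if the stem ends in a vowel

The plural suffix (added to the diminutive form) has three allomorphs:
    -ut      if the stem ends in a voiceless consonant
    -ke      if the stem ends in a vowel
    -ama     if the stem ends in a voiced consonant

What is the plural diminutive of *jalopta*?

jaloptakahut

The final sound of *jalopta* is /a/, which is a vowel, so the diminutive suffix is -kah, giving *jaloptakah*.
The final sound of the diminutive form *jaloptakah* is /h/, which is a voiceless consonant, so the plural suffix is -ut, giving *jaloptakahut*.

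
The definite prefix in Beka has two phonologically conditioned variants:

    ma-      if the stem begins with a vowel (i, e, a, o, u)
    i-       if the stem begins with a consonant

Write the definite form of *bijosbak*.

ibijosbak

The first sound of *bijosbak* is /b/, which is a consonant, so the prefix is i-, giving *ibijosbak*.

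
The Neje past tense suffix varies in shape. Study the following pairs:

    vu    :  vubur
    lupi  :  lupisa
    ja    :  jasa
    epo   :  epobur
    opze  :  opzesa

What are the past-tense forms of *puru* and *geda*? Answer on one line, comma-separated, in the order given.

The suffix is conditioned by the last vowel: -bur when the last vowel of the stem is a rounded vowel (*vu*, *epo*); -sa when the last vowel of the stem is an unrounded vowel (*lupi*, *ja*, *opze*).
*puru* — last vowel /u/ (a rounded vowel) → -bur → *purubur*.
*geda* — last vowel /a/ (an unrounded vowel) → -sa → *gedasa*.

purubur, gedasa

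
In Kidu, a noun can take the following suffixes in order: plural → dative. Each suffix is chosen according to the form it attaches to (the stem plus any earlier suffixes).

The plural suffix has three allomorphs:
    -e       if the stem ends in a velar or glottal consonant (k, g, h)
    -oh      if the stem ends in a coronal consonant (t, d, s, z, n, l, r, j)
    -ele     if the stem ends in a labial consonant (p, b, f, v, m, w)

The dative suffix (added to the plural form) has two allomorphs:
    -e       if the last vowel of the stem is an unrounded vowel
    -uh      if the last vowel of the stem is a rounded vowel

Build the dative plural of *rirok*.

*rirok*: final consonant = /k/, velar/glottal → -e → *riroke*.
The plural form *riroke* — last vowel /e/ (an unrounded vowel) → -e → *rirokee*.

rirokee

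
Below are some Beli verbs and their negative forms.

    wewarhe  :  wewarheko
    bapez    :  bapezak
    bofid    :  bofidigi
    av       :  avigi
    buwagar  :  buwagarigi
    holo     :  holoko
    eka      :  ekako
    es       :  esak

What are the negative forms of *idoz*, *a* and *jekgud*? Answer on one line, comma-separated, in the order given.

idozak, ako, jekgudigi

Looking at the final sound of each stem: -ak when the stem ends in a sibilant (*bapez*, *es*); -igi when the stem ends in a non-sibilant consonant (*bofid*, *av*, *buwagar*); -ko when the stem ends in a vowel (*wewarhe*, *holo*, *eka*).
*idoz*: final sound = /z/, a sibilant → -ak → *idozak*.
*a* — final sound /a/ (a vowel) → -ko → *ako*.
Since the final sound of *jekgud* is /d/ (a non-sibilant consonant), it takes -igi, giving *jekgudigi*.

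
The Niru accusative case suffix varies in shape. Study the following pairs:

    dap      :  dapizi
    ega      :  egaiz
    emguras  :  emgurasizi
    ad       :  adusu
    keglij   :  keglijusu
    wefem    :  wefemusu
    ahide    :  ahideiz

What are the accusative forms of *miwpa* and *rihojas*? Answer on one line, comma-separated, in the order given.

miwpaiz, rihojasizi

The pattern is voicing of the final sound: -izi when the stem ends in a voiceless consonant (*dap*, *emguras*); -usu when the stem ends in a voiced consonant (*ad*, *keglij*, *wefem*); -iz when the stem ends in a vowel (*ega*, *ahide*).
Since the final sound of *miwpa* is /a/ (a vowel), it takes -iz, giving *miwpaiz*.
Since the final sound of *rihojas* is /s/ (a voiceless consonant), it takes -izi, giving *rihojasizi*.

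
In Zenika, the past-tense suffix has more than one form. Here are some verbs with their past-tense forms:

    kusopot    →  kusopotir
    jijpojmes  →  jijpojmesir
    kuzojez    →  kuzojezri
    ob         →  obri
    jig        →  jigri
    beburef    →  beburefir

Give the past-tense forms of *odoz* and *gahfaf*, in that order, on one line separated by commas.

The alternation tracks the final consonant of the stem — -ir when the stem ends in a voiceless consonant (*kusopot*, *jijpojmes*, *beburef*); -ri when the stem ends in a voiced consonant (*kuzojez*, *ob*, *jig*).
*odoz*: final consonant = /z/, voiced → -ri → *odozri*.
Since the final consonant of *gahfaf* is /f/ (voiceless), it takes -ir, giving *gahfafir*.

odozri, gahfafir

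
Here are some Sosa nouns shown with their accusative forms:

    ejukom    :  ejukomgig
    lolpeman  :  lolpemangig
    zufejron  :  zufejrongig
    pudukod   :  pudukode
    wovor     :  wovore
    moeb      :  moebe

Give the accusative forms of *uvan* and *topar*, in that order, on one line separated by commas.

Looking at the final consonant of each stem: -gig when the stem ends in a nasal (*ejukom*, *lolpeman*, *zufejron*); -e when the stem ends in a non-nasal consonant (*pudukod*, *wovor*, *moeb*).
*uvan*: final consonant = /n/, a nasal → -gig → *uvangig*.
*topar*: final consonant = /r/, non-nasal → -e → *topare*.

uvangig, topare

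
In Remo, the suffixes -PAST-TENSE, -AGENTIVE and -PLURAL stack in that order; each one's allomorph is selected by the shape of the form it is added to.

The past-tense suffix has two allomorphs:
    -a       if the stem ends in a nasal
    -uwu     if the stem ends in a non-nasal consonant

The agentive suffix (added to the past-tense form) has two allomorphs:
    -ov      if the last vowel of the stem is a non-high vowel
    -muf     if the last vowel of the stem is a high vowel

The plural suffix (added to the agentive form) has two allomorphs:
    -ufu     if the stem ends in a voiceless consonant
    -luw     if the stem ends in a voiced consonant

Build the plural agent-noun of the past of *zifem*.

*zifem*: final consonant = /m/, a nasal → -a → *zifema*.
The past-tense form *zifema*: last vowel = /a/, a non-high vowel → -ov → *zifemaov*.
The agentive form *zifemaov*: final consonant = /v/, voiced → -luw → *zifemaovluw*.

zifemaovluw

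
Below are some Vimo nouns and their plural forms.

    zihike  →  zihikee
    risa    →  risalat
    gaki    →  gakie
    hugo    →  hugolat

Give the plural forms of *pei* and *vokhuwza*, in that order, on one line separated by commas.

peie, vokhuwzalat

The alternation tracks the last vowel of the stem — -e when the last vowel of the stem is a front vowel (*zihike*, *gaki*); -lat when the last vowel of the stem is a back vowel (*risa*, *hugo*).
The last vowel of *pei* is /i/, which is a front vowel, so the suffix is -e, giving *peie*.
Since the last vowel of *vokhuwza* is /a/ (a back vowel), it takes -lat, giving *vokhuwzalat*.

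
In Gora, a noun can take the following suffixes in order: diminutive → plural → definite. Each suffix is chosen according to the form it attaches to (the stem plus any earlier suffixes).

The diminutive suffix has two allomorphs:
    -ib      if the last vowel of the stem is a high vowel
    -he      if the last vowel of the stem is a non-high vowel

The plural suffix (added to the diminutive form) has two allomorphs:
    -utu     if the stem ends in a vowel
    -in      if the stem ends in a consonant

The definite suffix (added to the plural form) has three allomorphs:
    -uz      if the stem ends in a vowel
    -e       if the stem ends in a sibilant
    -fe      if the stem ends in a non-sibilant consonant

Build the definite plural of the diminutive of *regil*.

*regil*: last vowel = /i/, a high vowel → -ib → *regilib*.
Since the final sound of the diminutive form *regilib* is /b/ (a consonant), it takes -in, giving *regilibin*.
The plural form *regilibin*: final sound = /n/, a non-sibilant consonant → -fe → *regilibinfe*.

regilibinfe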